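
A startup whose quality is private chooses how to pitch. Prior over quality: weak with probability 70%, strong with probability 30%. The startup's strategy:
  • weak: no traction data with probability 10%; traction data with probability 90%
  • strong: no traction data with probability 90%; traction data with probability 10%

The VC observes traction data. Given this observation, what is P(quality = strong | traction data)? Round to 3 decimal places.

0.045

Apply Bayes' rule using the sender's strategy as the likelihood.
P(traction data) = 0.7·0.9 + 0.3·0.1 = 0.66
P(strong | traction data) = (0.3·0.1) / 0.66 = 0.03 / 0.66 = 0.0454545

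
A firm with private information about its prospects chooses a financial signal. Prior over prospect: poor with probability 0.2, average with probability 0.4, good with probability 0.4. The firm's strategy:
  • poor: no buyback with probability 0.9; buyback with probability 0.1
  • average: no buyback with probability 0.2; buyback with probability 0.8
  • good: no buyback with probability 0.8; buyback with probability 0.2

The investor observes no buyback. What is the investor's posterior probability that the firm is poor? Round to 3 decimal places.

Apply Bayes' rule using the sender's strategy as the likelihood.
P(no buyback) = 0.2·0.9 + 0.4·0.2 + 0.4·0.8 = 0.58
P(poor | no buyback) = (0.2·0.9) / 0.58 = 0.18 / 0.58 = 0.310345

0.310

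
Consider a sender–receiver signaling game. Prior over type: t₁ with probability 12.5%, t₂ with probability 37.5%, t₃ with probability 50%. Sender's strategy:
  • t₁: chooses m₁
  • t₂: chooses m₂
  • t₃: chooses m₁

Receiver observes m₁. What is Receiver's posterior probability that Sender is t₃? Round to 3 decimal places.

0.800

P(m₁) = 0.125·1 + 0.375·0 + 0.5·1 = 0.625
P(t₃ | m₁) = (0.5·1) / 0.625 = 0.5 / 0.625 = 0.8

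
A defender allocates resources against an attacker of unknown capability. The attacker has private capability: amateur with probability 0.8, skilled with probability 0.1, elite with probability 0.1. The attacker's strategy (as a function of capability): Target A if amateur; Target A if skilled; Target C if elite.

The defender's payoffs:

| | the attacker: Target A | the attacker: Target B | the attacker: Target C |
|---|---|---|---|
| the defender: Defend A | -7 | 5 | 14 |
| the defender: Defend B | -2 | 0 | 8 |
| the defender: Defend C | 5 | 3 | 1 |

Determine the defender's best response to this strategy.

Defend C

E[Defend A] = 0.8·(-7) + 0.1·(-7) + 0.1·(14) = -4.9
E[Defend B] = 0.8·(-2) + 0.1·(-2) + 0.1·(8) = -1
E[Defend C] = 0.8·(5) + 0.1·(5) + 0.1·(1) = 4.6
Best response: Defend C (4.6 is the largest).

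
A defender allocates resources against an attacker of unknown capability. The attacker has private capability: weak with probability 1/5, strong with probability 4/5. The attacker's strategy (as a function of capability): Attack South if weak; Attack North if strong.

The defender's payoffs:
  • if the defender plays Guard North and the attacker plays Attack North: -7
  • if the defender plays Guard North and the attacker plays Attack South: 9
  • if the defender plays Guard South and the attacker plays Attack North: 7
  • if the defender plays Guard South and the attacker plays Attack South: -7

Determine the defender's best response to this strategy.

Guard South

E[Guard North] = 1/5·(9) + 4/5·(-7) = -19/5
E[Guard South] = 1/5·(-7) + 4/5·(7) = 21/5
Best response: Guard South (21/5 is the largest).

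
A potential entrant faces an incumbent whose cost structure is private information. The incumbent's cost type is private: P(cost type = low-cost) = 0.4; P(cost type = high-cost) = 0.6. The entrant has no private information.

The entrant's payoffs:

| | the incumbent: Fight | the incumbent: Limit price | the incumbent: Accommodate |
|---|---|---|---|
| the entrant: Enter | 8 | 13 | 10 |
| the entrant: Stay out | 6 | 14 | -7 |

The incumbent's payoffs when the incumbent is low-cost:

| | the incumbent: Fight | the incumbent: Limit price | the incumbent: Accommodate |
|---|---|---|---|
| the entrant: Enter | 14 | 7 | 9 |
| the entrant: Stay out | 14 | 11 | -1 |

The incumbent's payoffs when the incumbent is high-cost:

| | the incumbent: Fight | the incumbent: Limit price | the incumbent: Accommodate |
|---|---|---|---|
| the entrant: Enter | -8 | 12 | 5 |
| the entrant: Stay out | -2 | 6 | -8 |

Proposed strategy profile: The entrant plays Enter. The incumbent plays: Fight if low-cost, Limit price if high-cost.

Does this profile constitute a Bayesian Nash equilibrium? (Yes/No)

Yes

The entrant plays Enter: E[Enter] = 0.4·(8) + 0.6·(13) = 11; E[Stay out] = 10.8. Best-responding. ✓
The incumbent (cost type low-cost), facing Enter: Fight gives 14, Limit price gives 7, Accommodate gives 9. Proposed Fight is best. ✓
The incumbent (cost type high-cost), facing Enter: Fight gives -8, Limit price gives 12, Accommodate gives 5. Proposed Limit price is best. ✓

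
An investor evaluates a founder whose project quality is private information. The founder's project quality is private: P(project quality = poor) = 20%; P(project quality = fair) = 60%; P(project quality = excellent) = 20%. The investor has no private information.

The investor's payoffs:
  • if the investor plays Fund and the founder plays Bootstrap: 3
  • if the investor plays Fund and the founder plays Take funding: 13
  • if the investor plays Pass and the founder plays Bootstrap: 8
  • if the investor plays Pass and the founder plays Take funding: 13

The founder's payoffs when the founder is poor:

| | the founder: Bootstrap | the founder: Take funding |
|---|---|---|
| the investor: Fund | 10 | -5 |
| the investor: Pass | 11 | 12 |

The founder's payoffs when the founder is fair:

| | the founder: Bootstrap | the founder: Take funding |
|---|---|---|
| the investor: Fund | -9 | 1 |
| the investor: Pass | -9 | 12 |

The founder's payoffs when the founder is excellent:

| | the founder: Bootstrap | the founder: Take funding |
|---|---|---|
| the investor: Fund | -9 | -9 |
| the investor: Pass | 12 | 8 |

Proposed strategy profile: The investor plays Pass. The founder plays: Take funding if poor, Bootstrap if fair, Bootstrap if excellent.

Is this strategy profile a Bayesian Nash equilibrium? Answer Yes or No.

A profile is a BNE iff every type of every player is best-responding given beliefs about the other side.
The investor plays Pass: E[Pass] = 0.2·(13) + 0.6·(8) + 0.2·(8) = 9; E[Fund] = 5. Best-responding. ✓
The founder (project quality poor), facing Pass: Bootstrap gives 11, Take funding gives 12. Proposed Take funding is best. ✓
The founder (project quality fair), facing Pass: Bootstrap gives -9, Take funding gives 12. Proposed Bootstrap is not best — profitable deviation exists. ✗
The founder (project quality excellent), facing Pass: Bootstrap gives 12, Take funding gives 8. Proposed Bootstrap is best. ✓

No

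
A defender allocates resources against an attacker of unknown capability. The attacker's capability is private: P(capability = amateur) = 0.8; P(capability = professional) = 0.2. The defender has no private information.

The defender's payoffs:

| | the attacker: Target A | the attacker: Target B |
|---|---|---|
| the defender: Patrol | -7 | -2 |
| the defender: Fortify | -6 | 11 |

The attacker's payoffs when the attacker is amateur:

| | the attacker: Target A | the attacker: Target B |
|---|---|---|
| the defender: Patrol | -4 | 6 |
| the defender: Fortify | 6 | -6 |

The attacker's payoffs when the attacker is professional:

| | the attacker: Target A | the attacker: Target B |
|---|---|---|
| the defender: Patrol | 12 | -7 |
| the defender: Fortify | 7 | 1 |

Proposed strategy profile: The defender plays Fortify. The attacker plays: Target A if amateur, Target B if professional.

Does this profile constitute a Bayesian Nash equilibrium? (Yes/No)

No

The defender plays Fortify: E[Fortify] = 0.8·(-6) + 0.2·(11) = -2.6; E[Patrol] = -6. Best-responding. ✓
The attacker (capability amateur), facing Fortify: Target A gives 6, Target B gives -6. Proposed Target A is best. ✓
The attacker (capability professional), facing Fortify: Target A gives 7, Target B gives 1. Proposed Target B is not best — profitable deviation exists. ✗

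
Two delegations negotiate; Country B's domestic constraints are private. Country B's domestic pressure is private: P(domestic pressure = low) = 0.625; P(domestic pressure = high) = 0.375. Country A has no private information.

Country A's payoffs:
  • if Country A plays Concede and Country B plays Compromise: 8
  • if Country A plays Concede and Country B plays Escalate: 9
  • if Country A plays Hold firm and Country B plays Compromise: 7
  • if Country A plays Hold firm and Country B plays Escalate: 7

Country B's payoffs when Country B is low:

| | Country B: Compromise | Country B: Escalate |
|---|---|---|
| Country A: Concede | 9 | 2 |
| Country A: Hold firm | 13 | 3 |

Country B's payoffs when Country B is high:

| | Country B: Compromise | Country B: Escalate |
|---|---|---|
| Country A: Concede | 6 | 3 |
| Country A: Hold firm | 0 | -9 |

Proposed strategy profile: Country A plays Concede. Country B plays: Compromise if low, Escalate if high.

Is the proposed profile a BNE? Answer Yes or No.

No

Country A plays Concede: E[Concede] = 0.625·(8) + 0.375·(9) = 8.375; E[Hold firm] = 7. Best-responding. ✓
Country B (domestic pressure low), facing Concede: Compromise gives 9, Escalate gives 2. Proposed Compromise is best. ✓
Country B (domestic pressure high), facing Concede: Compromise gives 6, Escalate gives 3. Proposed Escalate is not best — profitable deviation exists. ✗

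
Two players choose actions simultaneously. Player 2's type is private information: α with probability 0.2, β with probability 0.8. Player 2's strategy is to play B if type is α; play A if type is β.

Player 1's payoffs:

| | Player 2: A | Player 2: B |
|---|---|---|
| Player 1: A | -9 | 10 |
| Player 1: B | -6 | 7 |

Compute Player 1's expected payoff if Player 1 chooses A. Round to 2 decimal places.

-5.20

Take the expectation over Player 2's type, weighting each type's action by its prior probability.
E[A] = 0.2·10 + 0.8·(-9) = 2 + (-7.2) = -5.2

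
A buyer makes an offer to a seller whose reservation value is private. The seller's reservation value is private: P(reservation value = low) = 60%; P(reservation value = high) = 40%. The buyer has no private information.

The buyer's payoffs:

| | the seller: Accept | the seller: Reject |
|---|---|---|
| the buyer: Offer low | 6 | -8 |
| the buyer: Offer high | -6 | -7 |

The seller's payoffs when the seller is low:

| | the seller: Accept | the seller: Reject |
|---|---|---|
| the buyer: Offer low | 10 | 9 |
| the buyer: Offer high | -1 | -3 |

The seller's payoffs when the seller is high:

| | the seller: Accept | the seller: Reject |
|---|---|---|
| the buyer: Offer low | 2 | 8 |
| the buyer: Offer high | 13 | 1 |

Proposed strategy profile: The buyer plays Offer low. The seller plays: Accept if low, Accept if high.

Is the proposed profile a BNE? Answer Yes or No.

A profile is a BNE iff every type of every player is best-responding given beliefs about the other side.
The buyer plays Offer low: E[Offer low] = 0.6·(6) + 0.4·(6) = 6; E[Offer high] = -6. Best-responding. ✓
The seller (reservation value low), facing Offer low: Accept gives 10, Reject gives 9. Proposed Accept is best. ✓
The seller (reservation value high), facing Offer low: Accept gives 2, Reject gives 8. Proposed Accept is not best — profitable deviation exists. ✗

No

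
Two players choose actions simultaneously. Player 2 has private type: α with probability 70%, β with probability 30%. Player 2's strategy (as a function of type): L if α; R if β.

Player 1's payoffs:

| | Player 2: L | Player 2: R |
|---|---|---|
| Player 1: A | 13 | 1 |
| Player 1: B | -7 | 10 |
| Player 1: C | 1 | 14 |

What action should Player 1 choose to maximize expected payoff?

E[A] = 0.7·(13) + 0.3·(1) = 9.4
E[B] = 0.7·(-7) + 0.3·(10) = -1.9
E[C] = 0.7·(1) + 0.3·(14) = 4.9
Best response: A (9.4 is the largest).

A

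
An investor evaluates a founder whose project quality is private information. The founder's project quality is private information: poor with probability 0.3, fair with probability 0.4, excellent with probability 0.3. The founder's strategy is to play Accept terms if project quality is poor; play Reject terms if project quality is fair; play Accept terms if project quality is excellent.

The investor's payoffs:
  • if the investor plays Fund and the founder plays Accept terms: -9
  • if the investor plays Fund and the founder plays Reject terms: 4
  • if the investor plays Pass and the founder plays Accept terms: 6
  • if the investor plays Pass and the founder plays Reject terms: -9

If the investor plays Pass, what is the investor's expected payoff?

E[Pass] = 0.3·6 + 0.4·(-9) + 0.3·6 = 1.8 + (-3.6) + 1.8 = 0

0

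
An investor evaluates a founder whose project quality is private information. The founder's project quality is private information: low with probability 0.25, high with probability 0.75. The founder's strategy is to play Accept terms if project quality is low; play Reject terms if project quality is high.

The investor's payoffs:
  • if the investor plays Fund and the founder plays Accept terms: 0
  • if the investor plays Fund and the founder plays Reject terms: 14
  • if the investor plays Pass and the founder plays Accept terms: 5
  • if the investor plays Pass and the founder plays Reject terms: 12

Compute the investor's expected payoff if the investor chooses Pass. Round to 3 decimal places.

10.250

E[Pass] = 0.25·5 + 0.75·12 = 1.25 + 9 = 10.25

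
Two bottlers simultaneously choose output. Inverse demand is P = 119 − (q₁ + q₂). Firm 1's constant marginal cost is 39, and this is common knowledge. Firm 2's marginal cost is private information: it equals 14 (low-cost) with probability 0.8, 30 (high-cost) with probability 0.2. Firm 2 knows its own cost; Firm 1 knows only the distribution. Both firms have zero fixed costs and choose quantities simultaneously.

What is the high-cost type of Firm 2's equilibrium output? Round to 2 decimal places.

34.80

Type-c best response for Firm 2: q₂(c) = (119 − c)/2 − q₁/2.
Firm 1 maximizes expected profit; its first-order condition is 119 − 2q₁ − E[q₂] − 39 = 0.
Substituting E[q₂] and solving: E[c₂] = 17.2, so q₁ = (119 − 2·39 + 17.2)/3 = 19.4.
q₂(high-cost) = (119 − 30 − 19.4)/2 = 34.8.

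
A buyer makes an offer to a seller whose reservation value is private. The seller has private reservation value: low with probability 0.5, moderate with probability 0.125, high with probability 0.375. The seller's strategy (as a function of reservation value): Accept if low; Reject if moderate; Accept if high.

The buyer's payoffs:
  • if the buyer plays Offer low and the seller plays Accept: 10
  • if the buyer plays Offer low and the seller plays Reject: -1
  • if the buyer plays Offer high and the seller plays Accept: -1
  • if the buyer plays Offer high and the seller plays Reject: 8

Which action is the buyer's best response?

Offer low

Compute the buyer's expected payoff for each action, taking the expectation over the seller's type.
E[Offer low] = 0.5·(10) + 0.125·(-1) + 0.375·(10) = 8.625
E[Offer high] = 0.5·(-1) + 0.125·(8) + 0.375·(-1) = 0.125
Best response: Offer low (8.625 is the largest).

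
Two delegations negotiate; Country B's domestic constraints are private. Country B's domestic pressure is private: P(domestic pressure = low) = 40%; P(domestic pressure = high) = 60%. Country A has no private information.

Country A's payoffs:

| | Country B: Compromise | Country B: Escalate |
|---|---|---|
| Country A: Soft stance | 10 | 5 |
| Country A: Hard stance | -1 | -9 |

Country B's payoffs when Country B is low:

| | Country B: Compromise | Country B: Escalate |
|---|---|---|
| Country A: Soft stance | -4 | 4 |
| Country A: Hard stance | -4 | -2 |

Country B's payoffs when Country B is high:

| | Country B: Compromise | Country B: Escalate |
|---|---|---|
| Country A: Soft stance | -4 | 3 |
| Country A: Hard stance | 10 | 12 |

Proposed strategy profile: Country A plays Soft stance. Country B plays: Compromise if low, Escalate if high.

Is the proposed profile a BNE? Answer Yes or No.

No

Country A plays Soft stance: E[Soft stance] = 0.4·(10) + 0.6·(5) = 7; E[Hard stance] = -5.8. Best-responding. ✓
Country B (domestic pressure low), facing Soft stance: Compromise gives -4, Escalate gives 4. Proposed Compromise is not best — profitable deviation exists. ✗
Country B (domestic pressure high), facing Soft stance: Compromise gives -4, Escalate gives 3. Proposed Escalate is best. ✓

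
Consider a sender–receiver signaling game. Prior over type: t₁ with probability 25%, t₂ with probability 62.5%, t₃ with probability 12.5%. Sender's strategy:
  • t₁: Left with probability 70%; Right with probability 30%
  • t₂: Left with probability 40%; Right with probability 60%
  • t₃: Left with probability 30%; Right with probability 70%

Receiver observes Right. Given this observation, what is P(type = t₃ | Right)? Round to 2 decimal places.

0.16

P(Right) = 0.25·0.3 + 0.625·0.6 + 0.125·0.7 = 0.5375
P(t₃ | Right) = (0.125·0.7) / 0.5375 = 0.0875 / 0.5375 = 0.162791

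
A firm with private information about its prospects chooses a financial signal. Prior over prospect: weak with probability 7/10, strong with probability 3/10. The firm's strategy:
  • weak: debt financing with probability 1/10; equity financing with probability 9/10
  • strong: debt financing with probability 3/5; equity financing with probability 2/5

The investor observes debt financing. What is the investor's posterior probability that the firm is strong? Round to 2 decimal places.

0.72

P(debt financing) = (7/10)·(1/10) + (3/10)·(3/5) = 1/4
P(strong | debt financing) = ((3/10)·(3/5)) / (1/4) = (9/50) / (1/4) = 18/25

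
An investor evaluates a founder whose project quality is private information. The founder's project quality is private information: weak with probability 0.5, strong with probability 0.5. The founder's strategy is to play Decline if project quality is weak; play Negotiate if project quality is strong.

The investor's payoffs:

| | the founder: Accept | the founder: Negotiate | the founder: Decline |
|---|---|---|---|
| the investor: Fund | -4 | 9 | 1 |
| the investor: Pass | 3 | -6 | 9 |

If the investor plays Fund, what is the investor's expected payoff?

5

Take the expectation over the founder's project quality, weighting each type's action by its prior probability.
E[Fund] = 0.5·1 + 0.5·9 = 0.5 + 4.5 = 5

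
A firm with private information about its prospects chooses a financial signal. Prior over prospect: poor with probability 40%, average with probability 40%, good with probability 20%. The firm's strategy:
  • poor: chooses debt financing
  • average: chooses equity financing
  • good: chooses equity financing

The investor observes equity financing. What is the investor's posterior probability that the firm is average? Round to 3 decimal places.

0.667

P(equity financing) = 0.4·0 + 0.4·1 + 0.2·1 = 0.6
P(average | equity financing) = (0.4·1) / 0.6 = 0.4 / 0.6 = 0.666667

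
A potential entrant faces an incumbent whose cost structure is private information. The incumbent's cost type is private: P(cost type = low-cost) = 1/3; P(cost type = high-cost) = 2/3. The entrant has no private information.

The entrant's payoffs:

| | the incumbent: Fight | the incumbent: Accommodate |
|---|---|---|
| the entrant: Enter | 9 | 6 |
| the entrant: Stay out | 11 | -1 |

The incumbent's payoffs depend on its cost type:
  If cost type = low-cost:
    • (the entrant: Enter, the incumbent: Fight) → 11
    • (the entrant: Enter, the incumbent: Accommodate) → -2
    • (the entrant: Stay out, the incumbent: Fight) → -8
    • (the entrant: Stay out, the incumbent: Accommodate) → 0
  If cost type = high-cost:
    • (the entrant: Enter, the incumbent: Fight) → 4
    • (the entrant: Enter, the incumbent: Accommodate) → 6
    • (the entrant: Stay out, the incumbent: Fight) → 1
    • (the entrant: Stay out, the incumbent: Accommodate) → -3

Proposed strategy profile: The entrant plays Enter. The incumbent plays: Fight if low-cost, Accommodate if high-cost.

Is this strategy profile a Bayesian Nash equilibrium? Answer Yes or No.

A profile is a BNE iff every type of every player is best-responding given beliefs about the other side.
The entrant plays Enter: E[Enter] = 1/3·(9) + 2/3·(6) = 7; E[Stay out] = 3. Best-responding. ✓
The incumbent (cost type low-cost), facing Enter: Fight gives 11, Accommodate gives -2. Proposed Fight is best. ✓
The incumbent (cost type high-cost), facing Enter: Fight gives 4, Accommodate gives 6. Proposed Accommodate is best. ✓

Yes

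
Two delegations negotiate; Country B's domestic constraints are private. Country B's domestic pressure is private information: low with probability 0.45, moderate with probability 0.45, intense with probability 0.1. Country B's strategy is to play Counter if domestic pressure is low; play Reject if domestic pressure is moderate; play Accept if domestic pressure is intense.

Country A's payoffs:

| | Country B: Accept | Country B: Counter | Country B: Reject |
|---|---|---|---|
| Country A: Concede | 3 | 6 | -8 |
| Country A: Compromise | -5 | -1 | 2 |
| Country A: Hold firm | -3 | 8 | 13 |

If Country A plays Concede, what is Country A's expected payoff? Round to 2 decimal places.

-0.60

E[Concede] = 0.45·6 + 0.45·(-8) + 0.1·3 = 2.7 + (-3.6) + 0.3 = -0.6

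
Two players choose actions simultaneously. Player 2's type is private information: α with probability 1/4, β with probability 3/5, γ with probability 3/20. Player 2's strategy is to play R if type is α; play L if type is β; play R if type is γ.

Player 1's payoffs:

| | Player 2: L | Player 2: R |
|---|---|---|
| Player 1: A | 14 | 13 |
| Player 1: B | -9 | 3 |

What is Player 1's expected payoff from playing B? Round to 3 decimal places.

E[B] = 1/4·3 + 3/5·(-9) + 3/20·3 = 3/4 + (-27/5) + 9/20 = -21/5

-4.200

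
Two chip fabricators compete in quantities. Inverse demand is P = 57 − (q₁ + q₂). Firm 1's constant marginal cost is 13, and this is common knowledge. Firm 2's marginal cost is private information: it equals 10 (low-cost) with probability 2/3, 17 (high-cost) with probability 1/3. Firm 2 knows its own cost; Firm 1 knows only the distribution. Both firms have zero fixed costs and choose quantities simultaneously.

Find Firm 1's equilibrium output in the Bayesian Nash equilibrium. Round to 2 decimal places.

14.44

Firm 2 with cost c maximizes (57 − (q₁+q₂) − c)·q₂, giving q₂(c) = (57 − c − q₁)/2.
E[c₂] = 2/3·10 + 1/3·17 = 12.3333
Firm 1's FOC against E[q₂] yields q₁ = (57 − 2·13 + E[c₂])/3 = (57 − 26 + 12.3333)/3 = 14.4444.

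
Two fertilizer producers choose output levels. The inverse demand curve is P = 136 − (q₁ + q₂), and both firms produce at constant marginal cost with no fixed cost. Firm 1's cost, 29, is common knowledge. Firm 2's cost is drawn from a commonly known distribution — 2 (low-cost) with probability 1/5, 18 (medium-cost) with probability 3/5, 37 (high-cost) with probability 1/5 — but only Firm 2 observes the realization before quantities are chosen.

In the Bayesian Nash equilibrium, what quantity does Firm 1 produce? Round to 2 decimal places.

Type-c best response for Firm 2: q₂(c) = (136 − c)/2 − q₁/2.
Firm 1 maximizes expected profit; its first-order condition is 136 − 2q₁ − E[q₂] − 29 = 0.
Substituting E[q₂] and solving: E[c₂] = 18.6, so q₁ = (136 − 2·29 + 18.6)/3 = 32.2.

32.20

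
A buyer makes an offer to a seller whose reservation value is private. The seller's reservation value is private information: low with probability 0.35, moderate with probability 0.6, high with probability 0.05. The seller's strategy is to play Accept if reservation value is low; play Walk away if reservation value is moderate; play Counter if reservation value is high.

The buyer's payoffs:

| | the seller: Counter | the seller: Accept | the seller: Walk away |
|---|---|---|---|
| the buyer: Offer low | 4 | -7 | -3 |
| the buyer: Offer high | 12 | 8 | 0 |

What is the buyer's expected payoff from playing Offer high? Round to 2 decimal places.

3.40

E[Offer high] = 0.35·8 + 0.6·0 + 0.05·12 = 2.8 + 0 + 0.6 = 3.4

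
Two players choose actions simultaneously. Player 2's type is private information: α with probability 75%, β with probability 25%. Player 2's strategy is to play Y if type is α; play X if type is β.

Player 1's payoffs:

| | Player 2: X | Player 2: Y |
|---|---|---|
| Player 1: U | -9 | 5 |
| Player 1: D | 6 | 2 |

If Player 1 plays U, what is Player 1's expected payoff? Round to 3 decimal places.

1.500

E[U] = 0.75·5 + 0.25·(-9) = 3.75 + (-2.25) = 1.5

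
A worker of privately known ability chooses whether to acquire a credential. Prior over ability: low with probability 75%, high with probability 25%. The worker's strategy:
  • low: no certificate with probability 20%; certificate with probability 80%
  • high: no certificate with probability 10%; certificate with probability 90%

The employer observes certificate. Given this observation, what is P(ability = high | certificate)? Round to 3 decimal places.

Apply Bayes' rule using the sender's strategy as the likelihood.
P(certificate) = 0.75·0.8 + 0.25·0.9 = 0.825
P(high | certificate) = (0.25·0.9) / 0.825 = 0.225 / 0.825 = 0.272727

0.273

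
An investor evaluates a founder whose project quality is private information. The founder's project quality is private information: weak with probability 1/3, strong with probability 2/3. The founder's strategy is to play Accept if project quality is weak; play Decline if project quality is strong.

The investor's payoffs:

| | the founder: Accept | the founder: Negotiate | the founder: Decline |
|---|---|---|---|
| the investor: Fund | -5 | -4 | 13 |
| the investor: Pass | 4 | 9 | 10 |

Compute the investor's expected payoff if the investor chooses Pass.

Take the expectation over the founder's project quality, weighting each type's action by its prior probability.
E[Pass] = 1/3·4 + 2/3·10 = 4/3 + 20/3 = 8

8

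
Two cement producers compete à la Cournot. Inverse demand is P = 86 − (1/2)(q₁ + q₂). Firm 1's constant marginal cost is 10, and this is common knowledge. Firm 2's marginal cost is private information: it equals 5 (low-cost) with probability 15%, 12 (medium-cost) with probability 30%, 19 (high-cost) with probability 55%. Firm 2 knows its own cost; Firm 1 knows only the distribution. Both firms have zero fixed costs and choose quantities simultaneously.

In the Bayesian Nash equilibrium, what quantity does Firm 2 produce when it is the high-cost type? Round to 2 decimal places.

Type-c best response for Firm 2: q₂(c) = (86 − c) − q₁/2.
Firm 1 maximizes expected profit; its first-order condition is 86 − q₁ − (1/2)E[q₂] − 10 = 0.
Substituting E[q₂] and solving: E[c₂] = 14.8, so q₁ = (86 − 2·10 + 14.8)/(3/2) = 53.8667.
q₂(high-cost) = (86 − 19 − (1/2)·53.8667) = 40.0667.

40.07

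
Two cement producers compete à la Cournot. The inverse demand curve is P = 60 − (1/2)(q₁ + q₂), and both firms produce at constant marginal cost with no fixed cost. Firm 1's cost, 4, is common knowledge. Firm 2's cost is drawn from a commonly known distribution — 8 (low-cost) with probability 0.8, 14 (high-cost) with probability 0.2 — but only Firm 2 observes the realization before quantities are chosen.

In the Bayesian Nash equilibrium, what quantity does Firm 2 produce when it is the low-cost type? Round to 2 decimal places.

Type-c best response for Firm 2: q₂(c) = (60 − c) − q₁/2.
Firm 1 maximizes expected profit; its first-order condition is 60 − q₁ − (1/2)E[q₂] − 4 = 0.
Substituting E[q₂] and solving: E[c₂] = 9.2, so q₁ = (60 − 2·4 + 9.2)/(3/2) = 40.8.
q₂(low-cost) = (60 − 8 − (1/2)·40.8) = 31.6.

31.60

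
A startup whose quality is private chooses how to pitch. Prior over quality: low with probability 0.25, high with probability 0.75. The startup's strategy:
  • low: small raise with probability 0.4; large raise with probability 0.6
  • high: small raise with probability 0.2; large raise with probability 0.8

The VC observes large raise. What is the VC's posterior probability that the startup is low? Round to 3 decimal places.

P(large raise) = 0.25·0.6 + 0.75·0.8 = 0.75
P(low | large raise) = (0.25·0.6) / 0.75 = 0.15 / 0.75 = 0.2

0.200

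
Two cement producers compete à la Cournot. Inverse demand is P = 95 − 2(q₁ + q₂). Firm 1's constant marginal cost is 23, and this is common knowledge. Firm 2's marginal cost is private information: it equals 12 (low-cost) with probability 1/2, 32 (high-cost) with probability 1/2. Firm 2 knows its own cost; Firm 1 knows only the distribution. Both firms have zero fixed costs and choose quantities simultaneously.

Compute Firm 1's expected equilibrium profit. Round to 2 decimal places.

280.06

Type-c best response for Firm 2: q₂(c) = (95 − c)/4 − q₁/2.
Firm 1 maximizes expected profit; its first-order condition is 95 − 4q₁ − 2E[q₂] − 23 = 0.
Substituting E[q₂] and solving: E[c₂] = 22, so q₁ = (95 − 2·23 + 22)/6 = 11.8333.
E[P] = 95 − 2·(q₁ + E[q₂]) = 46.6667; Firm 1's expected profit = (E[P] − 23)·q₁ = (46.6667 − 23)·11.8333 = 280.056.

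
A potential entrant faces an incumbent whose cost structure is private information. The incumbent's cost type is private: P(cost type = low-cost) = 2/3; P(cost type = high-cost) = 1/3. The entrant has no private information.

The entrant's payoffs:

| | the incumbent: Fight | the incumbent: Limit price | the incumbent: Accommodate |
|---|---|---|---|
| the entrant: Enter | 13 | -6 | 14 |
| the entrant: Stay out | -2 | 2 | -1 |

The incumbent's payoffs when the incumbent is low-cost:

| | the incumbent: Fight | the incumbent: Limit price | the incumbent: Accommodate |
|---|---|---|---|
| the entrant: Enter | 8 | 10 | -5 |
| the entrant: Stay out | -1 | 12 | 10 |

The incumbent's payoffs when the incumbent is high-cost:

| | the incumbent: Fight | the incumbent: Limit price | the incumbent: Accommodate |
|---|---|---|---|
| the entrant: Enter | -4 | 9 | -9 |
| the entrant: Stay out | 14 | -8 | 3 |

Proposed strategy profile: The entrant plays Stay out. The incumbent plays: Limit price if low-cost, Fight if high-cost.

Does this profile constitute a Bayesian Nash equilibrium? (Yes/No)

Yes

A profile is a BNE iff every type of every player is best-responding given beliefs about the other side.
The entrant plays Stay out: E[Stay out] = 2/3·(2) + 1/3·(-2) = 2/3; E[Enter] = 1/3. Best-responding. ✓
The incumbent (cost type low-cost), facing Stay out: Fight gives -1, Limit price gives 12, Accommodate gives 10. Proposed Limit price is best. ✓
The incumbent (cost type high-cost), facing Stay out: Fight gives 14, Limit price gives -8, Accommodate gives 3. Proposed Fight is best. ✓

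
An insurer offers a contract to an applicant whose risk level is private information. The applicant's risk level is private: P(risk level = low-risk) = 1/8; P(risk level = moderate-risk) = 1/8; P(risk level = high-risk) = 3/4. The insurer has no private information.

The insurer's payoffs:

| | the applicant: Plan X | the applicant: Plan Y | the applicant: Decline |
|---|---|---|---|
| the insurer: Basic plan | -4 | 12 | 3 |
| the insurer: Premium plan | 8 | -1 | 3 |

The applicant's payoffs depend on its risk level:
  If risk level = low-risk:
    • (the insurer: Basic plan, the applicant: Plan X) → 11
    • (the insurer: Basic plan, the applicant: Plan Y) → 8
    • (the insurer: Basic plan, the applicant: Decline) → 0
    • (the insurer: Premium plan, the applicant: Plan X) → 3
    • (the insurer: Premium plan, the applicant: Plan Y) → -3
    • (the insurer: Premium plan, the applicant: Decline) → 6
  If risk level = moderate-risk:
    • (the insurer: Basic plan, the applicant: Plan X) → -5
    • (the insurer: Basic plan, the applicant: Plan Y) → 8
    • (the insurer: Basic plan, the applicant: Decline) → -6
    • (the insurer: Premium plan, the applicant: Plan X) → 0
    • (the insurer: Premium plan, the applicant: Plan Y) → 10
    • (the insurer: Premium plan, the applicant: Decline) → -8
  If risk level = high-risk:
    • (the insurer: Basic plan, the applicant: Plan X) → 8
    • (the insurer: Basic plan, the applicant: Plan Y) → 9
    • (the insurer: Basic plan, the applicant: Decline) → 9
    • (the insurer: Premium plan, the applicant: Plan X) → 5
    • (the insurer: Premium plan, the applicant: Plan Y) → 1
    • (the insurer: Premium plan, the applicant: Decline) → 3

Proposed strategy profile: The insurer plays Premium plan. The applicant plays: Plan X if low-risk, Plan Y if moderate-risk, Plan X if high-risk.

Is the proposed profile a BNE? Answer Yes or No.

A profile is a BNE iff every type of every player is best-responding given beliefs about the other side.
The insurer plays Premium plan: E[Premium plan] = 1/8·(8) + 1/8·(-1) + 3/4·(8) = 55/8; E[Basic plan] = -2. Best-responding. ✓
The applicant (risk level low-risk), facing Premium plan: Plan X gives 3, Plan Y gives -3, Decline gives 6. Proposed Plan X is not best — profitable deviation exists. ✗
The applicant (risk level moderate-risk), facing Premium plan: Plan X gives 0, Plan Y gives 10, Decline gives -8. Proposed Plan Y is best. ✓
The applicant (risk level high-risk), facing Premium plan: Plan X gives 5, Plan Y gives 1, Decline gives 3. Proposed Plan X is best. ✓

No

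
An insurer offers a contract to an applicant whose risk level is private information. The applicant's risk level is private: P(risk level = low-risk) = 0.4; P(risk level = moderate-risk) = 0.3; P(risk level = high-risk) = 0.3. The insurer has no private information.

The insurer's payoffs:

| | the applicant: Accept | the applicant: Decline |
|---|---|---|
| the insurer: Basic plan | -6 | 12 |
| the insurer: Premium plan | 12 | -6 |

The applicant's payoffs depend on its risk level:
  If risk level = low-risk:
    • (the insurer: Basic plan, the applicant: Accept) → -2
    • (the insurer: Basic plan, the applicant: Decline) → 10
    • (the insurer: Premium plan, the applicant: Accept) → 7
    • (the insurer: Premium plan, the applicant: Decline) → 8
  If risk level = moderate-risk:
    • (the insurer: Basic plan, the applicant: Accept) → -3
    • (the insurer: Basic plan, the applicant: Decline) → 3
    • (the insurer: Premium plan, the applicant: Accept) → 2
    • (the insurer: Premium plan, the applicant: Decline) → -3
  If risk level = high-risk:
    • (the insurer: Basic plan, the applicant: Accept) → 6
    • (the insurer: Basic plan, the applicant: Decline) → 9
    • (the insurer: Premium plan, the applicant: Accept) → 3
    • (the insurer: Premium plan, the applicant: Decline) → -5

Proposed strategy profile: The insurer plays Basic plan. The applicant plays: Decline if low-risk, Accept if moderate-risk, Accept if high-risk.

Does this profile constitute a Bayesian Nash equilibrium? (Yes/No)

The insurer plays Basic plan: E[Basic plan] = 0.4·(12) + 0.3·(-6) + 0.3·(-6) = 1.2; E[Premium plan] = 4.8. Not best-responding. ✗
The applicant (risk level low-risk), facing Basic plan: Accept gives -2, Decline gives 10. Proposed Decline is best. ✓
The applicant (risk level moderate-risk), facing Basic plan: Accept gives -3, Decline gives 3. Proposed Accept is not best — profitable deviation exists. ✗
The applicant (risk level high-risk), facing Basic plan: Accept gives 6, Decline gives 9. Proposed Accept is not best — profitable deviation exists. ✗

No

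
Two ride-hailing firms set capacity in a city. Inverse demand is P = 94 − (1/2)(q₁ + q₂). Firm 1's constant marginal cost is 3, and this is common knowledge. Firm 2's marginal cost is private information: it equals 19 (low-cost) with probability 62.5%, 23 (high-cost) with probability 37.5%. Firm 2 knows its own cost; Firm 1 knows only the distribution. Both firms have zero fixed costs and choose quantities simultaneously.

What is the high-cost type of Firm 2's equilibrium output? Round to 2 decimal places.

34.83

Each type of Firm 2 best-responds to q₁; Firm 1 best-responds to the expected q₂ over Firm 2's types.
Firm 2 with cost c maximizes (94 − (1/2)(q₁+q₂) − c)·q₂, giving q₂(c) = (94 − c − (1/2)q₁).
E[c₂] = 0.625·19 + 0.375·23 = 20.5
Firm 1's FOC against E[q₂] yields q₁ = (94 − 2·3 + E[c₂])/(3/2) = (94 − 6 + 20.5)/(3/2) = 72.3333.
q₂(high-cost) = (94 − 23 − (1/2)·72.3333) = 34.8333.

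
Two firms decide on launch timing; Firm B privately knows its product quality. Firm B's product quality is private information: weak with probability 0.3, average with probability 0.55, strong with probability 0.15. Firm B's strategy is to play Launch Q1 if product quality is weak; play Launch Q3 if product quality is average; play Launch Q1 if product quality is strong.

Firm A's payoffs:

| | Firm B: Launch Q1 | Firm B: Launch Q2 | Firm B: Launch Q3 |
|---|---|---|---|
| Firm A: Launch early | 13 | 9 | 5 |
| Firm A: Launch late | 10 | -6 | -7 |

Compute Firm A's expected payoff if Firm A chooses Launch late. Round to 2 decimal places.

0.65

E[Launch late] = 0.3·10 + 0.55·(-7) + 0.15·10 = 3 + (-3.85) + 1.5 = 0.65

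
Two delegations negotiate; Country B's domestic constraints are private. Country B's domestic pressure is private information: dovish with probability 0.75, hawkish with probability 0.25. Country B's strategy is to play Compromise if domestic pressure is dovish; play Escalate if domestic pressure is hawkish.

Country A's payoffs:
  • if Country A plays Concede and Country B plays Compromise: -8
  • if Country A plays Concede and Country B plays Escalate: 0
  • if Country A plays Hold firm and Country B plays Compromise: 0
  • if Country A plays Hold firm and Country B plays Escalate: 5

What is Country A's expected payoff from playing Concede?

E[Concede] = 0.75·(-8) + 0.25·0 = (-6) + 0 = -6

-6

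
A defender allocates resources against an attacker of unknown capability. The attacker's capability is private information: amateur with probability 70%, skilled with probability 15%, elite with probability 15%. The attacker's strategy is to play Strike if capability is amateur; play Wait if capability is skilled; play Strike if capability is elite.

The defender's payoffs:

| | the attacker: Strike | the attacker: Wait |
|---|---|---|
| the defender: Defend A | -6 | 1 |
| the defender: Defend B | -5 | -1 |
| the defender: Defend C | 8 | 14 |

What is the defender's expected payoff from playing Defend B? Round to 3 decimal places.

-4.400

Take the expectation over the attacker's capability, weighting each type's action by its prior probability.
E[Defend B] = 0.7·(-5) + 0.15·(-1) + 0.15·(-5) = (-3.5) + (-0.15) + (-0.75) = -4.4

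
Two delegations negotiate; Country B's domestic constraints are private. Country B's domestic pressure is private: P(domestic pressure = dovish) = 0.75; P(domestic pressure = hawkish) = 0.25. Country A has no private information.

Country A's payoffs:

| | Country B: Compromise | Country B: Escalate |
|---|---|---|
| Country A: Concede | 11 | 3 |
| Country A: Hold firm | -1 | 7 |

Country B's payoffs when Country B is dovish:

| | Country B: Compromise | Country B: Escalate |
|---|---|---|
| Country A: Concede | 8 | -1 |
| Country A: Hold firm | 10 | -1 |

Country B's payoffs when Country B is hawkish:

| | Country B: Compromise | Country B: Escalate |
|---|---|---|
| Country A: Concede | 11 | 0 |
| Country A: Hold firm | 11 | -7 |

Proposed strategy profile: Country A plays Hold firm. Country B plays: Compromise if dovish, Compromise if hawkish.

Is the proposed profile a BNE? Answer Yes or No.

A profile is a BNE iff every type of every player is best-responding given beliefs about the other side.
Country A plays Hold firm: E[Hold firm] = 0.75·(-1) + 0.25·(-1) = -1; E[Concede] = 11. Not best-responding. ✗
Country B (domestic pressure dovish), facing Hold firm: Compromise gives 10, Escalate gives -1. Proposed Compromise is best. ✓
Country B (domestic pressure hawkish), facing Hold firm: Compromise gives 11, Escalate gives -7. Proposed Compromise is best. ✓

No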